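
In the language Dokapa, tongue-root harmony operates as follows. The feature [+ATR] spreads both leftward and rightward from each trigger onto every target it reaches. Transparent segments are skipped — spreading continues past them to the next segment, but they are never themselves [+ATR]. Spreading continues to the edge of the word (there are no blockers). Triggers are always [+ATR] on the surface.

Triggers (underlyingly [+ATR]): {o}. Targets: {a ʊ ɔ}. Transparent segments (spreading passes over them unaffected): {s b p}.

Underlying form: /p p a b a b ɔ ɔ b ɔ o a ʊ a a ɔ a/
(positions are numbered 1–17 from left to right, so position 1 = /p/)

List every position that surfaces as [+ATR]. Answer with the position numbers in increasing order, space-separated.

From /o/ at 11 rightward: 12 /a/ → [+ATR]; 13 /ʊ/ → [+ATR]; 14 /a/ → [+ATR]; 15 /a/ → [+ATR]; 16 /ɔ/ → [+ATR]; 17 /a/ → [+ATR]; word edge.
From /o/ at 11 leftward: 10 /ɔ/ → [+ATR]; 9 /b/ transparent; 8 /ɔ/ → [+ATR]; 7 /ɔ/ → [+ATR]; 6 /b/ transparent; 5 /a/ → [+ATR]; 4 /b/ transparent; 3 /a/ → [+ATR]; 2 /p/ transparent; 1 /p/ transparent; word edge.

3 5 7 8 10 11 12 13 14 15 16 17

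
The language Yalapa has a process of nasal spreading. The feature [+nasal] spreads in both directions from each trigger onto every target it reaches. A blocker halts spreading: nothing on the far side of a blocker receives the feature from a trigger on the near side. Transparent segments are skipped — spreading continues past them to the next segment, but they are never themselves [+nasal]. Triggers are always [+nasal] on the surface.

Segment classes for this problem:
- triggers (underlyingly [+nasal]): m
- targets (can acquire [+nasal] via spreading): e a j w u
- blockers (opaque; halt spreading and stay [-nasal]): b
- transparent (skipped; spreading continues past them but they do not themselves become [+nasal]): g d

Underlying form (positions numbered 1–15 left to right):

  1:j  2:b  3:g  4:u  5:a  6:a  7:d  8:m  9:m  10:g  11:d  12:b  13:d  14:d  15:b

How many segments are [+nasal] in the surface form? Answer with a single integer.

From /m/ at 8 rightward: 9 /m/ is itself a trigger — this domain ends here.
From /m/ at 8 leftward: 7 /d/ transparent; 6 /a/ → [+nasal]; 5 /a/ → [+nasal]; 4 /u/ → [+nasal]; 3 /g/ transparent; 2 /b/ blocks.
From /m/ at 9 rightward: 10 /g/ transparent; 11 /d/ transparent; 12 /b/ blocks.
From /m/ at 9 leftward: 8 /m/ is itself a trigger — this domain ends here.
Target with no active source: position 1 stays [-nasal].
[+nasal] positions on the surface: 4 5 6 8 9.

5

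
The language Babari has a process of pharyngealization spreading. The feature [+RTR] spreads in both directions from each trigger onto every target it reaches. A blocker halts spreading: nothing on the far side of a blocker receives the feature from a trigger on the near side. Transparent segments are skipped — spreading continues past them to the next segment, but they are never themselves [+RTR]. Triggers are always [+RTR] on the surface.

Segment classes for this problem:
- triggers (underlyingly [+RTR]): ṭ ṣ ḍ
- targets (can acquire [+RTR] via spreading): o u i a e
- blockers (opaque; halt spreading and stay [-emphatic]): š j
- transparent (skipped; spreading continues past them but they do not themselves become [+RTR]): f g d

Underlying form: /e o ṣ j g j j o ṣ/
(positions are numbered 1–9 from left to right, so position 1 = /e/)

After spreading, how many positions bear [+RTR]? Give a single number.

From /ṣ/ at 3 rightward: 4 /j/ blocks.
From /ṣ/ at 3 leftward: 2 /o/ → [+RTR]; 1 /e/ → [+RTR]; word edge.
From /ṣ/ at 9 rightward: word edge.
From /ṣ/ at 9 leftward: 8 /o/ → [+RTR]; 7 /j/ blocks.
[+RTR] positions on the surface: 1 2 3 8 9.

5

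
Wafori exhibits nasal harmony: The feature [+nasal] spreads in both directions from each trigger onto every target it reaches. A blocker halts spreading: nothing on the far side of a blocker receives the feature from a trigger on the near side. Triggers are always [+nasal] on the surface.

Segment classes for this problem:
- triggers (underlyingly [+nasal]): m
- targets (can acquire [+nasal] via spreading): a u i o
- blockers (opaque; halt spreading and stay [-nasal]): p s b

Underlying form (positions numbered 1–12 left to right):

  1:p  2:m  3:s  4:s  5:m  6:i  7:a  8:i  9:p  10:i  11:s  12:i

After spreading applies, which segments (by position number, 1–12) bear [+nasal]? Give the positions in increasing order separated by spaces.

2 5 6 7 8

From /m/ at 2 rightward: 3 /s/ blocks.
From /m/ at 2 leftward: 1 /p/ blocks.
From /m/ at 5 rightward: 6 /i/ → [+nasal]; 7 /a/ → [+nasal]; 8 /i/ → [+nasal]; 9 /p/ blocks.
From /m/ at 5 leftward: 4 /s/ blocks.
Targets with no active source: positions 10 12 stay [-nasal].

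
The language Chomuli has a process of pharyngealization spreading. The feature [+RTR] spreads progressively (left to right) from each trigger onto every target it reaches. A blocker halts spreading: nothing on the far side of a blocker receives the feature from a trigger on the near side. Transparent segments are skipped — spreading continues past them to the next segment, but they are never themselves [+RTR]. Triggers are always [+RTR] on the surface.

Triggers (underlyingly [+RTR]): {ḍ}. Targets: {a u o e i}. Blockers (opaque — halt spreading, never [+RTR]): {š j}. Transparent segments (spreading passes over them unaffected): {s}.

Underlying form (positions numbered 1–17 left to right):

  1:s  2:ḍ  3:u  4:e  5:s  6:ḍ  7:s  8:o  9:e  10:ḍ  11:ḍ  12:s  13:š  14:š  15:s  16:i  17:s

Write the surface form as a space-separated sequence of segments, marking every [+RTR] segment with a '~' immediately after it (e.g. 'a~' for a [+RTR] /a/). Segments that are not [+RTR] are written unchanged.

From /ḍ/ at 2 rightward: 3 /u/ → [+RTR]; 4 /e/ → [+RTR]; 5 /s/ transparent; 6 /ḍ/ is itself a trigger — this domain ends here.
From /ḍ/ at 6 rightward: 7 /s/ transparent; 8 /o/ → [+RTR]; 9 /e/ → [+RTR]; 10 /ḍ/ is itself a trigger — this domain ends here.
From /ḍ/ at 10 rightward: 11 /ḍ/ is itself a trigger — this domain ends here.
From /ḍ/ at 11 rightward: 12 /s/ transparent; 13 /š/ blocks.
Target with no active source: position 16 stays [-emphatic].
[+RTR] positions on the surface: 2 3 4 6 8 9 10 11.

s ḍ~ u~ e~ s ḍ~ s o~ e~ ḍ~ ḍ~ s š š s i s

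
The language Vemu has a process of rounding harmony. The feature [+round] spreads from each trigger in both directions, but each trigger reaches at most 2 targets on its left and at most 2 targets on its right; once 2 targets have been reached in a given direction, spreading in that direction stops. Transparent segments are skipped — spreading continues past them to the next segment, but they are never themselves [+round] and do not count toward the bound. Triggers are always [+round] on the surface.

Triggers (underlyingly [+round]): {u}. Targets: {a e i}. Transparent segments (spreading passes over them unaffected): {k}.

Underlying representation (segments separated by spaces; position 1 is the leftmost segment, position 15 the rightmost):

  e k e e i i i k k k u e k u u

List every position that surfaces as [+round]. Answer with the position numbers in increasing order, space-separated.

6 7 11 12 14 15

From /u/ at 11 rightward: 12 /e/ → [+round]; 13 /k/ transparent; 14 /u/ is itself a trigger — this domain ends here.
From /u/ at 11 leftward: 10 /k/ transparent; 9 /k/ transparent; 8 /k/ transparent; 7 /i/ → [+round]; 6 /i/ → [+round]; bound reached.
From /u/ at 14 rightward: 15 /u/ is itself a trigger — this domain ends here.
From /u/ at 14 leftward: 13 /k/ transparent; 12 /e/ → [+round]; 11 /u/ is itself a trigger — this domain ends here.
From /u/ at 15 rightward: word edge.
From /u/ at 15 leftward: 14 /u/ is itself a trigger — this domain ends here.
Targets with no active source: positions 1 3 4 5 stay [-round].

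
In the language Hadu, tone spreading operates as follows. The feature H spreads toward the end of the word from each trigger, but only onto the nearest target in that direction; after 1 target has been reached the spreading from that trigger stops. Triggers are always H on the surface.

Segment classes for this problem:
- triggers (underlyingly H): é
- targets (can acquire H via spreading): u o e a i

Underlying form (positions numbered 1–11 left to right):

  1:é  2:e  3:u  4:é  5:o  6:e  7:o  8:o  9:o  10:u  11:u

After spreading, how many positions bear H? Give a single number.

From /é/ at 1 rightward: 2 /e/ → H; bound reached.
From /é/ at 4 rightward: 5 /o/ → H; bound reached.
Targets with no active source: positions 3 6 7 8 9 10 11 stay [-high tone].
H positions on the surface: 1 2 4 5.

4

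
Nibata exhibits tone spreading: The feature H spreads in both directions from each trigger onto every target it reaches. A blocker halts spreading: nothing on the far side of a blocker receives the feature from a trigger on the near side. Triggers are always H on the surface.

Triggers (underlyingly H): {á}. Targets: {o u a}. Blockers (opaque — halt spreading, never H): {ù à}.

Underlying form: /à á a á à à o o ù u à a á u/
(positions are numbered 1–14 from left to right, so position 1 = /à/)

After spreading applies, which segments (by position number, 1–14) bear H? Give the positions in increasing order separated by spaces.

2 3 4 12 13 14

From /á/ at 2 rightward: 3 /a/ → H; 4 /á/ is itself a trigger — this domain ends here.
From /á/ at 2 leftward: 1 /à/ blocks.
From /á/ at 4 rightward: 5 /à/ blocks.
From /á/ at 4 leftward: 3 /a/ → H; 2 /á/ is itself a trigger — this domain ends here.
From /á/ at 13 rightward: 14 /u/ → H; word edge.
From /á/ at 13 leftward: 12 /a/ → H; 11 /à/ blocks.
Targets with no active source: positions 7 8 10 stay [-high tone].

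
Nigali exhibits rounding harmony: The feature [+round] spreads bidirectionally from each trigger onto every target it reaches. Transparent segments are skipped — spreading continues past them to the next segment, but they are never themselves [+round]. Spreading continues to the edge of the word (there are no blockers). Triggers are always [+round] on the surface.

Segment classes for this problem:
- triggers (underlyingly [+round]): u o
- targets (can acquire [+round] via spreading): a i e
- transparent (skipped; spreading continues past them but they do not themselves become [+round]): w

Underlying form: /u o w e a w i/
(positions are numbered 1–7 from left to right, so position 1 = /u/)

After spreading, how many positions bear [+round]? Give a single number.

From /u/ at 1 rightward: 2 /o/ is itself a trigger — this domain ends here.
From /u/ at 1 leftward: word edge.
From /o/ at 2 rightward: 3 /w/ transparent; 4 /e/ → [+round]; 5 /a/ → [+round]; 6 /w/ transparent; 7 /i/ → [+round]; word edge.
From /o/ at 2 leftward: 1 /u/ is itself a trigger — this domain ends here.
[+round] positions on the surface: 1 2 4 5 7.

5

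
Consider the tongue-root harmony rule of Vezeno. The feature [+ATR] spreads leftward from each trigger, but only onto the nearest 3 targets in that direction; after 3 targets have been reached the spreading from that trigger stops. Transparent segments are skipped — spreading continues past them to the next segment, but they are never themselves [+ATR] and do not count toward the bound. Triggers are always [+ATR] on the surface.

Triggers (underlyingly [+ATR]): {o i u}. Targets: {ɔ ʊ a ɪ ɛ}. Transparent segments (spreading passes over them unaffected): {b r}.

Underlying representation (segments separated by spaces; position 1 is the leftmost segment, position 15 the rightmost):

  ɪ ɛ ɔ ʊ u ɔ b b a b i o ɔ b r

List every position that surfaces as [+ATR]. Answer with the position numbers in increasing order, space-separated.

2 3 4 5 6 9 11 12

From /u/ at 5 leftward: 4 /ʊ/ → [+ATR]; 3 /ɔ/ → [+ATR]; 2 /ɛ/ → [+ATR]; bound reached.
From /i/ at 11 leftward: 10 /b/ transparent; 9 /a/ → [+ATR]; 8 /b/ transparent; 7 /b/ transparent; 6 /ɔ/ → [+ATR]; 5 /u/ is itself a trigger — this domain ends here.
From /o/ at 12 leftward: 11 /i/ is itself a trigger — this domain ends here.
Targets with no active source: positions 1 13 stay [-ATR].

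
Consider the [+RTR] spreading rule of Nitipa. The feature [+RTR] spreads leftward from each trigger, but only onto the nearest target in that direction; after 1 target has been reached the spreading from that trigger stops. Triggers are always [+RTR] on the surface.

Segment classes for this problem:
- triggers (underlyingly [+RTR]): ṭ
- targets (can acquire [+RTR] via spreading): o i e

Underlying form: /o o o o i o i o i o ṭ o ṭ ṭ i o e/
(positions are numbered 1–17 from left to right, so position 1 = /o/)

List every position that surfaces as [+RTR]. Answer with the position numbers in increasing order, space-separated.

10 11 12 13 14

From /ṭ/ at 11 leftward: 10 /o/ → [+RTR]; bound reached.
From /ṭ/ at 13 leftward: 12 /o/ → [+RTR]; bound reached.
From /ṭ/ at 14 leftward: 13 /ṭ/ is itself a trigger — this domain ends here.
Targets with no active source: positions 1 2 3 4 5 6 7 8 9 15 16 17 stay [-emphatic].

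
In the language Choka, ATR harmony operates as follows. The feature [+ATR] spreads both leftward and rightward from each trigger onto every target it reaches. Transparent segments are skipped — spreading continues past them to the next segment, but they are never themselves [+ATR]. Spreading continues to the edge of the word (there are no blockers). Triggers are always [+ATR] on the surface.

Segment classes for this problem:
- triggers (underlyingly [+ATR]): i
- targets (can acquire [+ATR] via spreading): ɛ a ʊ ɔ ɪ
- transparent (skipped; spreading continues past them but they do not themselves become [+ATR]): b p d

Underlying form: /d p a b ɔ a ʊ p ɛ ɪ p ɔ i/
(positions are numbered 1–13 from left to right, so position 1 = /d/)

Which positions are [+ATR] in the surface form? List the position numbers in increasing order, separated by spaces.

From /i/ at 13 rightward: word edge.
From /i/ at 13 leftward: 12 /ɔ/ → [+ATR]; 11 /p/ transparent; 10 /ɪ/ → [+ATR]; 9 /ɛ/ → [+ATR]; 8 /p/ transparent; 7 /ʊ/ → [+ATR]; 6 /a/ → [+ATR]; 5 /ɔ/ → [+ATR]; 4 /b/ transparent; 3 /a/ → [+ATR]; 2 /p/ transparent; 1 /d/ transparent; word edge.

3 5 6 7 9 10 12 13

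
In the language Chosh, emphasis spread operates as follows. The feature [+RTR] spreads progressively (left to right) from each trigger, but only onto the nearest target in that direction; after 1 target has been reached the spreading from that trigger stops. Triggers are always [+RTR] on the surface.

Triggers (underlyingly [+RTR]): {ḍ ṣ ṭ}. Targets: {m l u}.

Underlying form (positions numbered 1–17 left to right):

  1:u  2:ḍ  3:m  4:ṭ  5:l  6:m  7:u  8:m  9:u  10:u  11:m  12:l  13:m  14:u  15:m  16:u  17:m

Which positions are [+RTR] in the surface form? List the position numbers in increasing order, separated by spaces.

From /ḍ/ at 2 rightward: 3 /m/ → [+RTR]; bound reached.
From /ṭ/ at 4 rightward: 5 /l/ → [+RTR]; bound reached.
Targets with no active source: positions 1 6 7 8 9 10 11 12 13 14 15 16 17 stay [-emphatic].

2 3 4 5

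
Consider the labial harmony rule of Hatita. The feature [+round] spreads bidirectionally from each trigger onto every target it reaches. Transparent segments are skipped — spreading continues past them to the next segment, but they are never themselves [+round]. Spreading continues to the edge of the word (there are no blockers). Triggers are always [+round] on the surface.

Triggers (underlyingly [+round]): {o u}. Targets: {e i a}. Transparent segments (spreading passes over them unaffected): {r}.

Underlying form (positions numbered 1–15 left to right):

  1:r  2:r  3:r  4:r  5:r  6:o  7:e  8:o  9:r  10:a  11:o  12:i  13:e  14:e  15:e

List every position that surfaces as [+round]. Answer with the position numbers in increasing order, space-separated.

From /o/ at 6 rightward: 7 /e/ → [+round]; 8 /o/ is itself a trigger — this domain ends here.
From /o/ at 6 leftward: 5 /r/ transparent; 4 /r/ transparent; 3 /r/ transparent; 2 /r/ transparent; 1 /r/ transparent; word edge.
From /o/ at 8 rightward: 9 /r/ transparent; 10 /a/ → [+round]; 11 /o/ is itself a trigger — this domain ends here.
From /o/ at 8 leftward: 7 /e/ → [+round]; 6 /o/ is itself a trigger — this domain ends here.
From /o/ at 11 rightward: 12 /i/ → [+round]; 13 /e/ → [+round]; 14 /e/ → [+round]; 15 /e/ → [+round]; word edge.
From /o/ at 11 leftward: 10 /a/ → [+round]; 9 /r/ transparent; 8 /o/ is itself a trigger — this domain ends here.

6 7 8 10 11 12 13 14 15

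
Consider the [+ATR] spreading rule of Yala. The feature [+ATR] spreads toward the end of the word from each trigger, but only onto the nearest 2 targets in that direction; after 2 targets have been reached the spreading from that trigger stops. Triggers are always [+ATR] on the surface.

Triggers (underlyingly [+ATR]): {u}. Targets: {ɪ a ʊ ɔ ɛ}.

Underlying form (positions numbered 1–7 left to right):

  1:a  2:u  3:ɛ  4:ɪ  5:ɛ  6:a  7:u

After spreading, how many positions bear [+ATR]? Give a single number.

From /u/ at 2 rightward: 3 /ɛ/ → [+ATR]; 4 /ɪ/ → [+ATR]; bound reached.
From /u/ at 7 rightward: word edge.
Targets with no active source: positions 1 5 6 stay [-ATR].
[+ATR] positions on the surface: 2 3 4 7.

4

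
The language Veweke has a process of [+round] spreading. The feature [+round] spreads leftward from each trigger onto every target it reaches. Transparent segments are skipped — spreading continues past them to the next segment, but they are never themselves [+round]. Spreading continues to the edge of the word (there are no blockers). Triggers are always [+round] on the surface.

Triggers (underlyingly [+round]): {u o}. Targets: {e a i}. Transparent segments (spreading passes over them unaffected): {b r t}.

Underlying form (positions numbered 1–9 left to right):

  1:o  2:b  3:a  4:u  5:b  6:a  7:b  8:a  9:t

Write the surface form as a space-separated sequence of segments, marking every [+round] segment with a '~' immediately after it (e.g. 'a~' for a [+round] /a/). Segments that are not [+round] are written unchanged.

o~ b a~ u~ b a b a t

From /o/ at 1 leftward: word edge.
From /u/ at 4 leftward: 3 /a/ → [+round]; 2 /b/ transparent; 1 /o/ is itself a trigger — this domain ends here.
Targets with no active source: positions 6 8 stay [-round].
[+round] positions on the surface: 1 3 4.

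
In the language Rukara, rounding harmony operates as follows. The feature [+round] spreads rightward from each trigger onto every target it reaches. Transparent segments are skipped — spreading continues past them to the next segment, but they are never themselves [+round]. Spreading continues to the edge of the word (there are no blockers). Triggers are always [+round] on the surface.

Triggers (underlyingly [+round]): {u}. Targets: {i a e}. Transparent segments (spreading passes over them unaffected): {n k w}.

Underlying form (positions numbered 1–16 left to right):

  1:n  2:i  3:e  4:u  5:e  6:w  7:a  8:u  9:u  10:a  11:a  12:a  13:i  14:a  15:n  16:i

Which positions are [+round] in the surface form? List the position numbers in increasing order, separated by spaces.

4 5 7 8 9 10 11 12 13 14 16

From /u/ at 4 rightward: 5 /e/ → [+round]; 6 /w/ transparent; 7 /a/ → [+round]; 8 /u/ is itself a trigger — this domain ends here.
From /u/ at 8 rightward: 9 /u/ is itself a trigger — this domain ends here.
From /u/ at 9 rightward: 10 /a/ → [+round]; 11 /a/ → [+round]; 12 /a/ → [+round]; 13 /i/ → [+round]; 14 /a/ → [+round]; 15 /n/ transparent; 16 /i/ → [+round]; word edge.
Targets with no active source: positions 2 3 stay [-round].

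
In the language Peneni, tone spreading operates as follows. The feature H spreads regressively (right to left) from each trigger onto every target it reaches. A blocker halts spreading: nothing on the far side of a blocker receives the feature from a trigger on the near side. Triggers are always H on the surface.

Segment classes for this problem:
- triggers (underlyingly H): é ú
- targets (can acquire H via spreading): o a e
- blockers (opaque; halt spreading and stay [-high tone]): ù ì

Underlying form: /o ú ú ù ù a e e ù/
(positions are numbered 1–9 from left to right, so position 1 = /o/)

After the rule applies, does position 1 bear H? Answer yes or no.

From /ú/ at 2 leftward: 1 /o/ → H; word edge.
From /ú/ at 3 leftward: 2 /ú/ is itself a trigger — this domain ends here.
Targets with no active source: positions 6 7 8 stay [-high tone].
H positions on the surface: 1 2 3.

yes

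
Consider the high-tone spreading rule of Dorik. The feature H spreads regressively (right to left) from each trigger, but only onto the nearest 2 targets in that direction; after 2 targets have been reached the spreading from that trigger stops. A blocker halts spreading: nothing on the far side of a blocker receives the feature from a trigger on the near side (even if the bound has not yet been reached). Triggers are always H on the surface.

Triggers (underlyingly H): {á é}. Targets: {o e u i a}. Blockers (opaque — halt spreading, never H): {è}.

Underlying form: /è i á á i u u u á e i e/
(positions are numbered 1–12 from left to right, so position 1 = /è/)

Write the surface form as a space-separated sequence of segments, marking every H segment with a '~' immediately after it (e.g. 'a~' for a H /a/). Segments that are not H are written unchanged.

è i~ á~ á~ i u u~ u~ á~ e i e

From /á/ at 3 leftward: 2 /i/ → H; 1 /è/ blocks.
From /á/ at 4 leftward: 3 /á/ is itself a trigger — this domain ends here.
From /á/ at 9 leftward: 8 /u/ → H; 7 /u/ → H; bound reached.
Targets with no active source: positions 5 6 10 11 12 stay [-high tone].
H positions on the surface: 2 3 4 7 8 9.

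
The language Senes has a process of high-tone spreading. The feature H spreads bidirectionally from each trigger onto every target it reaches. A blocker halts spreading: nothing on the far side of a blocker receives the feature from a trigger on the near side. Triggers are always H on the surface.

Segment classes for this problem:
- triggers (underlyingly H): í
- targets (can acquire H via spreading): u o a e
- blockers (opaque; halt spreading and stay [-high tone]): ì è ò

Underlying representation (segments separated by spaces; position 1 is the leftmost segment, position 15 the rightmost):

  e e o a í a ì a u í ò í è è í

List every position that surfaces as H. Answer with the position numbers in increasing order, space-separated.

From /í/ at 5 rightward: 6 /a/ → H; 7 /ì/ blocks.
From /í/ at 5 leftward: 4 /a/ → H; 3 /o/ → H; 2 /e/ → H; 1 /e/ → H; word edge.
From /í/ at 10 rightward: 11 /ò/ blocks.
From /í/ at 10 leftward: 9 /u/ → H; 8 /a/ → H; 7 /ì/ blocks.
From /í/ at 12 rightward: 13 /è/ blocks.
From /í/ at 12 leftward: 11 /ò/ blocks.
From /í/ at 15 rightward: word edge.
From /í/ at 15 leftward: 14 /è/ blocks.

1 2 3 4 5 6 8 9 10 12 15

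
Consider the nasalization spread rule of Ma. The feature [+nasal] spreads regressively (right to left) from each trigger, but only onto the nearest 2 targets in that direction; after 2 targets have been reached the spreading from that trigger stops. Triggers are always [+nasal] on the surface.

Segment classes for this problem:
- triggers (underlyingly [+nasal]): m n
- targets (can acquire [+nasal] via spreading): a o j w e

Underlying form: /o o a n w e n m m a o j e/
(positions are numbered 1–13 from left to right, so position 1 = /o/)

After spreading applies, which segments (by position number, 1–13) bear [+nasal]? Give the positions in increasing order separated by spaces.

From /n/ at 4 leftward: 3 /a/ → [+nasal]; 2 /o/ → [+nasal]; bound reached.
From /n/ at 7 leftward: 6 /e/ → [+nasal]; 5 /w/ → [+nasal]; bound reached.
From /m/ at 8 leftward: 7 /n/ is itself a trigger — this domain ends here.
From /m/ at 9 leftward: 8 /m/ is itself a trigger — this domain ends here.
Targets with no active source: positions 1 10 11 12 13 stay [-nasal].

2 3 4 5 6 7 8 9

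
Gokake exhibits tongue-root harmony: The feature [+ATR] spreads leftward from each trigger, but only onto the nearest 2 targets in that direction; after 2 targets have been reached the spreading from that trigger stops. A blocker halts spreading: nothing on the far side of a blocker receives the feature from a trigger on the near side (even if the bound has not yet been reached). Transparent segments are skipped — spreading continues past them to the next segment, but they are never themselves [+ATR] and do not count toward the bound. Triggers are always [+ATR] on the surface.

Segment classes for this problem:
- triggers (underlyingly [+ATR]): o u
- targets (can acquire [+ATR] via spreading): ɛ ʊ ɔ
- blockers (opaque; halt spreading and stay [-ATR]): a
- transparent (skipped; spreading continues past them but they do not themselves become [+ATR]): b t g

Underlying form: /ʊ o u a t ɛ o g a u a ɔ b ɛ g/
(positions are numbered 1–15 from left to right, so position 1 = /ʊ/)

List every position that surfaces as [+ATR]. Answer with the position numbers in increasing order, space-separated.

From /o/ at 2 leftward: 1 /ʊ/ → [+ATR]; word edge.
From /u/ at 3 leftward: 2 /o/ is itself a trigger — this domain ends here.
From /o/ at 7 leftward: 6 /ɛ/ → [+ATR]; 5 /t/ transparent; 4 /a/ blocks.
From /u/ at 10 leftward: 9 /a/ blocks.
Targets with no active source: positions 12 14 stay [-ATR].

1 2 3 6 7 10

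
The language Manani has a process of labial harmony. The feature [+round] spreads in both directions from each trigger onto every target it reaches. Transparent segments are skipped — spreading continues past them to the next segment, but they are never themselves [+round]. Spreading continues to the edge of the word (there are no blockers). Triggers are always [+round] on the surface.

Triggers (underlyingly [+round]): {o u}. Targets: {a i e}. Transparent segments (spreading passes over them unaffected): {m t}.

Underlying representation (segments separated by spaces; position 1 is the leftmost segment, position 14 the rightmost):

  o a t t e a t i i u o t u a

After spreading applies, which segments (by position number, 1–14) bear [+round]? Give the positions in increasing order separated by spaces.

From /o/ at 1 rightward: 2 /a/ → [+round]; 3 /t/ transparent; 4 /t/ transparent; 5 /e/ → [+round]; 6 /a/ → [+round]; 7 /t/ transparent; 8 /i/ → [+round]; 9 /i/ → [+round]; 10 /u/ is itself a trigger — this domain ends here.
From /o/ at 1 leftward: word edge.
From /u/ at 10 rightward: 11 /o/ is itself a trigger — this domain ends here.
From /u/ at 10 leftward: 9 /i/ → [+round]; 8 /i/ → [+round]; 7 /t/ transparent; 6 /a/ → [+round]; 5 /e/ → [+round]; 4 /t/ transparent; 3 /t/ transparent; 2 /a/ → [+round]; 1 /o/ is itself a trigger — this domain ends here.
From /o/ at 11 rightward: 12 /t/ transparent; 13 /u/ is itself a trigger — this domain ends here.
From /o/ at 11 leftward: 10 /u/ is itself a trigger — this domain ends here.
From /u/ at 13 rightward: 14 /a/ → [+round]; word edge.
From /u/ at 13 leftward: 12 /t/ transparent; 11 /o/ is itself a trigger — this domain ends here.

1 2 5 6 8 9 10 11 13 14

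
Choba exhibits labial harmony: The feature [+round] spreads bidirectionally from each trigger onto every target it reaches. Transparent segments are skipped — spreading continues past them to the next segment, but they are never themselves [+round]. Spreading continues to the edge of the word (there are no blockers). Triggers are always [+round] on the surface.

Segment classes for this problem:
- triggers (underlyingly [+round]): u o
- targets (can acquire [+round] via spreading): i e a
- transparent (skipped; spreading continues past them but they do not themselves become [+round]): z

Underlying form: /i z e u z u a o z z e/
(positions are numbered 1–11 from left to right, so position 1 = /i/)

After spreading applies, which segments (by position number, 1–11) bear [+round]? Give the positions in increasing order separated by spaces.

From /u/ at 4 rightward: 5 /z/ transparent; 6 /u/ is itself a trigger — this domain ends here.
From /u/ at 4 leftward: 3 /e/ → [+round]; 2 /z/ transparent; 1 /i/ → [+round]; word edge.
From /u/ at 6 rightward: 7 /a/ → [+round]; 8 /o/ is itself a trigger — this domain ends here.
From /u/ at 6 leftward: 5 /z/ transparent; 4 /u/ is itself a trigger — this domain ends here.
From /o/ at 8 rightward: 9 /z/ transparent; 10 /z/ transparent; 11 /e/ → [+round]; word edge.
From /o/ at 8 leftward: 7 /a/ → [+round]; 6 /u/ is itself a trigger — this domain ends here.

1 3 4 6 7 8 11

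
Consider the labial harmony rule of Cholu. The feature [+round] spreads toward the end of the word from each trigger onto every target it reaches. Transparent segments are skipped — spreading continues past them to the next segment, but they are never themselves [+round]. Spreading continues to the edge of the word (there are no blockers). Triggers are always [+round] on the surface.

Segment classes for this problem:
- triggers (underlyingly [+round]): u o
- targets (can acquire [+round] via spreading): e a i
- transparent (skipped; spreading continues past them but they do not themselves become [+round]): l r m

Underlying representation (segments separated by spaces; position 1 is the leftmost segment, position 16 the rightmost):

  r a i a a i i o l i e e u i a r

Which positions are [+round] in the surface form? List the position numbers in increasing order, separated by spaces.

From /o/ at 8 rightward: 9 /l/ transparent; 10 /i/ → [+round]; 11 /e/ → [+round]; 12 /e/ → [+round]; 13 /u/ is itself a trigger — this domain ends here.
From /u/ at 13 rightward: 14 /i/ → [+round]; 15 /a/ → [+round]; 16 /r/ transparent; word edge.
Targets with no active source: positions 2 3 4 5 6 7 stay [-round].

8 10 11 12 13 14 15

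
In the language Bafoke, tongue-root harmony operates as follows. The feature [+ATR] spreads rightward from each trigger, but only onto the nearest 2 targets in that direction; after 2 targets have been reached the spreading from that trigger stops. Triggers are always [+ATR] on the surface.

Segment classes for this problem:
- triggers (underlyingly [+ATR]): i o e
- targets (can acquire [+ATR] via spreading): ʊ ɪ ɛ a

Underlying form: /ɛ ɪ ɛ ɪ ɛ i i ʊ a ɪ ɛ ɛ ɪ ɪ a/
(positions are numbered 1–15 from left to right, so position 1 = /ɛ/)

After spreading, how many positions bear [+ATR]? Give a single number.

From /i/ at 6 rightward: 7 /i/ is itself a trigger — this domain ends here.
From /i/ at 7 rightward: 8 /ʊ/ → [+ATR]; 9 /a/ → [+ATR]; bound reached.
Targets with no active source: positions 1 2 3 4 5 10 11 12 13 14 15 stay [-ATR].
[+ATR] positions on the surface: 6 7 8 9.

4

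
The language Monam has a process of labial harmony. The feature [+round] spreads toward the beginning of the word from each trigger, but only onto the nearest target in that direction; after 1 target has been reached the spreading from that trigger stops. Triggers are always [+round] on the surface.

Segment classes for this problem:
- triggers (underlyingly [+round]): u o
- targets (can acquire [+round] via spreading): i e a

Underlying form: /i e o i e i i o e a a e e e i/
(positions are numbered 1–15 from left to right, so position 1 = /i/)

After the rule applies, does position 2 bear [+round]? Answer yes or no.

yes

From /o/ at 3 leftward: 2 /e/ → [+round]; bound reached.
From /o/ at 8 leftward: 7 /i/ → [+round]; bound reached.
Targets with no active source: positions 1 4 5 6 9 10 11 12 13 14 15 stay [-round].
[+round] positions on the surface: 2 3 7 8.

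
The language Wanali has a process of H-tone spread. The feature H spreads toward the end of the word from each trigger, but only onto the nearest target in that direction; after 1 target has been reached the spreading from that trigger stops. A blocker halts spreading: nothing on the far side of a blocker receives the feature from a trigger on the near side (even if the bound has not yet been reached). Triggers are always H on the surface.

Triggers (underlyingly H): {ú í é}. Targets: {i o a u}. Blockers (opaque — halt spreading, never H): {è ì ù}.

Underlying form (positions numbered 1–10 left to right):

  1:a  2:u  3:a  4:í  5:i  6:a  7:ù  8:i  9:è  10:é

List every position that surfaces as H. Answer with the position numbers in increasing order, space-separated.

From /í/ at 4 rightward: 5 /i/ → H; bound reached.
From /é/ at 10 rightward: word edge.
Targets with no active source: positions 1 2 3 6 8 stay [-high tone].

4 5 10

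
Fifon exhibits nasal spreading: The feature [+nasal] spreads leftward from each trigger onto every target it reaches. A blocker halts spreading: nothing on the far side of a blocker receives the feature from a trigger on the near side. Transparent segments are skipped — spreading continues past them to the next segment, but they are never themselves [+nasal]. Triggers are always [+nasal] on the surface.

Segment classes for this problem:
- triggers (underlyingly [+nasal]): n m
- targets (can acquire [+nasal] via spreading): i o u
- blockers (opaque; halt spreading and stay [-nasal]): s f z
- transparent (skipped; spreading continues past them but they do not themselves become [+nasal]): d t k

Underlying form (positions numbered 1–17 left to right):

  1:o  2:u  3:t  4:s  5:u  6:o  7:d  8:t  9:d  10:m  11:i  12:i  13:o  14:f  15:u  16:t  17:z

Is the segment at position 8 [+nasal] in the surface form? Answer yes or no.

From /m/ at 10 leftward: 9 /d/ transparent; 8 /t/ transparent; 7 /d/ transparent; 6 /o/ → [+nasal]; 5 /u/ → [+nasal]; 4 /s/ blocks.
Targets with no active source: positions 1 2 11 12 13 15 stay [-nasal].
[+nasal] positions on the surface: 5 6 10.

no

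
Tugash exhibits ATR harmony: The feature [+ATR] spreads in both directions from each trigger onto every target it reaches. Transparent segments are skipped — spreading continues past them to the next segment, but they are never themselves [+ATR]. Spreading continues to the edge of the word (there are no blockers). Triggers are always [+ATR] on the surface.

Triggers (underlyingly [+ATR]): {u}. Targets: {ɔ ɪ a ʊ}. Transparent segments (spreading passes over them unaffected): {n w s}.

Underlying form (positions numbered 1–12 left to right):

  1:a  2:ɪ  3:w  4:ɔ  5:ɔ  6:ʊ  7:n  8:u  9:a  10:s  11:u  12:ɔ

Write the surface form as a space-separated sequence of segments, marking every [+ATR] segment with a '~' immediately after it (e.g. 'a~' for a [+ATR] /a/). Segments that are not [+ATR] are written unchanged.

From /u/ at 8 rightward: 9 /a/ → [+ATR]; 10 /s/ transparent; 11 /u/ is itself a trigger — this domain ends here.
From /u/ at 8 leftward: 7 /n/ transparent; 6 /ʊ/ → [+ATR]; 5 /ɔ/ → [+ATR]; 4 /ɔ/ → [+ATR]; 3 /w/ transparent; 2 /ɪ/ → [+ATR]; 1 /a/ → [+ATR]; word edge.
From /u/ at 11 rightward: 12 /ɔ/ → [+ATR]; word edge.
From /u/ at 11 leftward: 10 /s/ transparent; 9 /a/ → [+ATR]; 8 /u/ is itself a trigger — this domain ends here.
[+ATR] positions on the surface: 1 2 4 5 6 8 9 11 12.

a~ ɪ~ w ɔ~ ɔ~ ʊ~ n u~ a~ s u~ ɔ~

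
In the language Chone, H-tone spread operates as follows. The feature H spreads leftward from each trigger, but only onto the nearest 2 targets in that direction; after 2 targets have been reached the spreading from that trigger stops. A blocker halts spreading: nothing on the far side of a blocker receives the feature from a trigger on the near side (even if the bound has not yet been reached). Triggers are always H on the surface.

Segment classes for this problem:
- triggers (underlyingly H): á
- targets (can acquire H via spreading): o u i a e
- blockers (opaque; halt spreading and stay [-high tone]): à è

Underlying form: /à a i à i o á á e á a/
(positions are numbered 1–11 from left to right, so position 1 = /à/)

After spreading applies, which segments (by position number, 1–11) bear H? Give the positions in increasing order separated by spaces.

From /á/ at 7 leftward: 6 /o/ → H; 5 /i/ → H; bound reached.
From /á/ at 8 leftward: 7 /á/ is itself a trigger — this domain ends here.
From /á/ at 10 leftward: 9 /e/ → H; 8 /á/ is itself a trigger — this domain ends here.
Targets with no active source: positions 2 3 11 stay [-high tone].

5 6 7 8 9 10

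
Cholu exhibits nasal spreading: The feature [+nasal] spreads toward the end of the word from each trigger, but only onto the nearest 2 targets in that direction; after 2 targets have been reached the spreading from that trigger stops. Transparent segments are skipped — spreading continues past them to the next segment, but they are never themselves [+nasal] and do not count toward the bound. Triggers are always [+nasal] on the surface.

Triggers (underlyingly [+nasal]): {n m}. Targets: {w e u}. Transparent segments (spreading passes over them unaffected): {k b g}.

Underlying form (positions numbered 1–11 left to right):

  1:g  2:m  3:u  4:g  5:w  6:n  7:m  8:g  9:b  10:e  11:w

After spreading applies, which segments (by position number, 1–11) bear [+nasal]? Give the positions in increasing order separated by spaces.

From /m/ at 2 rightward: 3 /u/ → [+nasal]; 4 /g/ transparent; 5 /w/ → [+nasal]; bound reached.
From /n/ at 6 rightward: 7 /m/ is itself a trigger — this domain ends here.
From /m/ at 7 rightward: 8 /g/ transparent; 9 /b/ transparent; 10 /e/ → [+nasal]; 11 /w/ → [+nasal]; bound reached.

2 3 5 6 7 10 11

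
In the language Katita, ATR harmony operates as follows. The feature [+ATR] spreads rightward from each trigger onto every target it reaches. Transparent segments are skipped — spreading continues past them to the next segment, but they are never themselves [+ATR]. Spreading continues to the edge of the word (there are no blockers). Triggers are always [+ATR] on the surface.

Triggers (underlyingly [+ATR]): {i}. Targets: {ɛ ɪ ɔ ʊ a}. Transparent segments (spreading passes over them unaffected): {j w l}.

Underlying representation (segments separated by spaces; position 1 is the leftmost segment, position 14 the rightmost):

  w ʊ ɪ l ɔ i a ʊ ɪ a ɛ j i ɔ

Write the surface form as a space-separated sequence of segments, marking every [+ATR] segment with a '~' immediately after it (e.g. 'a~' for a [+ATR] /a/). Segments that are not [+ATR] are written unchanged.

w ʊ ɪ l ɔ i~ a~ ʊ~ ɪ~ a~ ɛ~ j i~ ɔ~

From /i/ at 6 rightward: 7 /a/ → [+ATR]; 8 /ʊ/ → [+ATR]; 9 /ɪ/ → [+ATR]; 10 /a/ → [+ATR]; 11 /ɛ/ → [+ATR]; 12 /j/ transparent; 13 /i/ is itself a trigger — this domain ends here.
From /i/ at 13 rightward: 14 /ɔ/ → [+ATR]; word edge.
Targets with no active source: positions 2 3 5 stay [-ATR].
[+ATR] positions on the surface: 6 7 8 9 10 11 13 14.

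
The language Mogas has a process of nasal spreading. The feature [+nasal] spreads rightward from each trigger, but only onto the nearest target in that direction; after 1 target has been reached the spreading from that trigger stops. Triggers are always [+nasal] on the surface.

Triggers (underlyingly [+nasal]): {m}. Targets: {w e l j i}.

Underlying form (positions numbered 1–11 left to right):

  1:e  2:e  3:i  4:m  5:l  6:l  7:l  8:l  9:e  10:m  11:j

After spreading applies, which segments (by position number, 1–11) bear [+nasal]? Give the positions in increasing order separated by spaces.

From /m/ at 4 rightward: 5 /l/ → [+nasal]; bound reached.
From /m/ at 10 rightward: 11 /j/ → [+nasal]; bound reached.
Targets with no active source: positions 1 2 3 6 7 8 9 stay [-nasal].

4 5 10 11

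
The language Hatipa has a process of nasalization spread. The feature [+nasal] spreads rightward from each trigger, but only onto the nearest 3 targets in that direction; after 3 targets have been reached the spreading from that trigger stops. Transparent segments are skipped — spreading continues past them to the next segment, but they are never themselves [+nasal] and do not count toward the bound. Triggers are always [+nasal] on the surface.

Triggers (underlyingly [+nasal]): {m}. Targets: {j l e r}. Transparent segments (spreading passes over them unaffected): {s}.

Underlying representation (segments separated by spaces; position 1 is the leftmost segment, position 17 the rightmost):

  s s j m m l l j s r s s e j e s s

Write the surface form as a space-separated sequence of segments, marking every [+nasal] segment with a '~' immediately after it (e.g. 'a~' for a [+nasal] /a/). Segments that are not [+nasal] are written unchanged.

From /m/ at 4 rightward: 5 /m/ is itself a trigger — this domain ends here.
From /m/ at 5 rightward: 6 /l/ → [+nasal]; 7 /l/ → [+nasal]; 8 /j/ → [+nasal]; bound reached.
Targets with no active source: positions 3 10 13 14 15 stay [-nasal].
[+nasal] positions on the surface: 4 5 6 7 8.

s s j m~ m~ l~ l~ j~ s r s s e j e s s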